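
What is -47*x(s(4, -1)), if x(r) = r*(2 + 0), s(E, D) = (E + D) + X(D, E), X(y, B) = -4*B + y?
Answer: 1316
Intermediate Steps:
X(y, B) = y - 4*B
s(E, D) = -3*E + 2*D (s(E, D) = (E + D) + (D - 4*E) = (D + E) + (D - 4*E) = -3*E + 2*D)
x(r) = 2*r (x(r) = r*2 = 2*r)
-47*x(s(4, -1)) = -94*(-3*4 + 2*(-1)) = -94*(-12 - 2) = -94*(-14) = -47*(-28) = 1316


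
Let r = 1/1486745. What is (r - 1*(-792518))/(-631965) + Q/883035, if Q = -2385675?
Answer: -8103620115415492/2048577542824475 ≈ -3.9557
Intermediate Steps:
r = 1/1486745 ≈ 6.7261e-7
(r - 1*(-792518))/(-631965) + Q/883035 = (1/1486745 - 1*(-792518))/(-631965) - 2385675/883035 = (1/1486745 + 792518)*(-1/631965) - 2385675*1/883035 = (1178272173911/1486745)*(-1/631965) - 53015/19623 = -1178272173911/939570803925 - 53015/19623 = -8103620115415492/2048577542824475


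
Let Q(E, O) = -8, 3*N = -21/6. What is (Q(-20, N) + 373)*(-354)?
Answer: -129210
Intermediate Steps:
N = -7/6 (N = (-21/6)/3 = (-21*⅙)/3 = (⅓)*(-7/2) = -7/6 ≈ -1.1667)
(Q(-20, N) + 373)*(-354) = (-8 + 373)*(-354) = 365*(-354) = -129210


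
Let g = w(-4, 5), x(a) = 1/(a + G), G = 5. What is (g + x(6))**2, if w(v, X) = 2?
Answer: 529/121 ≈ 4.3719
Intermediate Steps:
x(a) = 1/(5 + a) (x(a) = 1/(a + 5) = 1/(5 + a))
g = 2
(g + x(6))**2 = (2 + 1/(5 + 6))**2 = (2 + 1/11)**2 = (23/11)**2 = 529/121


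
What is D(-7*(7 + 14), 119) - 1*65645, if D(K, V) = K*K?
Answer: -44036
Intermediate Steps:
D(K, V) = K²
D(-7*(7 + 14), 119) - 1*65645 = (-7*(7 + 14))² - 1*65645 = (-7*21)² - 65645 = (-147)² - 65645 = 21609 - 65645 = -44036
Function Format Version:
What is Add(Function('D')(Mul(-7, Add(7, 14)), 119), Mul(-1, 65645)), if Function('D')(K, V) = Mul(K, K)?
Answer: -44036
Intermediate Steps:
Function('D')(K, V) = Pow(K, 2)
Add(Function('D')(Mul(-7, Add(7, 14)), 119), Mul(-1, 65645)) = Add(Pow(Mul(-7, Add(7, 14)), 2), Mul(-1, 65645)) = Add(Pow(Mul(-7, 21), 2), -65645) = Add(Pow(-147, 2), -65645) = Add(21609, -65645) = -44036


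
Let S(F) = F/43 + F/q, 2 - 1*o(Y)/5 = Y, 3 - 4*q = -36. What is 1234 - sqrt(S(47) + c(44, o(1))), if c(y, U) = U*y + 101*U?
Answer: 1234 - sqrt(2055569334)/1677 ≈ 1207.0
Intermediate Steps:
q = 39/4 (q = 3/4 - 1/4*(-36) = 3/4 + 9 = 39/4 ≈ 9.7500)
o(Y) = 10 - 5*Y
S(F) = 211*F/1677 (S(F) = F/43 + F/(39/4) = F*(1/43) + F*(4/39) = F/43 + 4*F/39 = 211*F/1677)
c(y, U) = 101*U + U*y
1234 - sqrt(S(47) + c(44, o(1))) = 1234 - sqrt((211/1677)*47 + (10 - 5*1)*(101 + 44)) = 1234 - sqrt(9917/1677 + (10 - 5)*145) = 1234 - sqrt(9917/1677 + 5*145) = 1234 - sqrt(9917/1677 + 725) = 1234 - sqrt(1225742/1677) = 1234 - sqrt(2055569334)/1677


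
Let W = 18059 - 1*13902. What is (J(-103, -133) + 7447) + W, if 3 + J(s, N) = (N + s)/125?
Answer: 1449889/125 ≈ 11599.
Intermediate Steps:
J(s, N) = -3 + N/125 + s/125 (J(s, N) = -3 + (N + s)/125 = -3 + (N + s)*(1/125) = -3 + (N/125 + s/125) = -3 + N/125 + s/125)
W = 4157 (W = 18059 - 13902 = 4157)
(J(-103, -133) + 7447) + W = ((-3 + (1/125)*(-133) + (1/125)*(-103)) + 7447) + 4157 = ((-3 - 133/125 - 103/125) + 7447) + 4157 = (-611/125 + 7447) + 4157 = 930264/125 + 4157 = 1449889/125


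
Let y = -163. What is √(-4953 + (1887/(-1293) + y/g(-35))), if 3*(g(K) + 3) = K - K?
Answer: I*√8192270859/1293 ≈ 70.001*I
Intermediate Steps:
g(K) = -3 (g(K) = -3 + (K - K)/3 = -3 + (⅓)*0 = -3 + 0 = -3)
√(-4953 + (1887/(-1293) + y/g(-35))) = √(-4953 + (1887/(-1293) - 163/(-3))) = √(-4953 + (1887*(-1/1293) - 163*(-⅓))) = √(-4953 + (-629/431 + 163/3)) = √(-4953 + 68366/1293) = √(-6335863/1293) = I*√8192270859/1293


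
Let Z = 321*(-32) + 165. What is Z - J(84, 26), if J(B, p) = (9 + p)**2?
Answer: -11332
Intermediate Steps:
Z = -10107 (Z = -10272 + 165 = -10107)
Z - J(84, 26) = -10107 - (9 + 26)**2 = -10107 - 1*35**2 = -10107 - 1*1225 = -10107 - 1225 = -11332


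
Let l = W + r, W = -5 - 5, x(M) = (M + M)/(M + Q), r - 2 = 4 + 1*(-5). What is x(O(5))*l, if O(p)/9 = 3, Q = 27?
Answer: -9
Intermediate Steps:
O(p) = 27 (O(p) = 9*3 = 27)
r = 1 (r = 2 + (4 + 1*(-5)) = 2 + (4 - 5) = 2 - 1 = 1)
x(M) = 2*M/(27 + M) (x(M) = (M + M)/(M + 27) = (2*M)/(27 + M) = 2*M/(27 + M))
W = -10
l = -9 (l = -10 + 1 = -9)
x(O(5))*l = (2*27/(27 + 27))*(-9) = (2*27/54)*(-9) = (2*27*(1/54))*(-9) = 1*(-9) = -9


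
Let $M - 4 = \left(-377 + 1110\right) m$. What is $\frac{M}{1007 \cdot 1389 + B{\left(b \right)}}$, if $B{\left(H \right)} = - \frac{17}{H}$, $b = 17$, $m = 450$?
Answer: $\frac{164927}{699361} \approx 0.23583$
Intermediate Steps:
$M = 329854$ ($M = 4 + \left(-377 + 1110\right) 450 = 4 + 733 \cdot 450 = 4 + 329850 = 329854$)
$\frac{M}{1007 \cdot 1389 + B{\left(b \right)}} = \frac{329854}{1007 \cdot 1389 - \frac{17}{17}} = \frac{329854}{1398723 - 1} = \frac{329854}{1398722} = 329854 \cdot \frac{1}{1398722} = \frac{164927}{699361}$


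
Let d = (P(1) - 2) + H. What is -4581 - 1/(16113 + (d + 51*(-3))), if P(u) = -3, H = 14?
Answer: -73153990/15969 ≈ -4581.0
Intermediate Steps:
d = 9 (d = (-3 - 2) + 14 = -5 + 14 = 9)
-4581 - 1/(16113 + (d + 51*(-3))) = -4581 - 1/(16113 + (9 + 51*(-3))) = -4581 - 1/(16113 + (9 - 153)) = -4581 - 1/(16113 - 144) = -4581 - 1/15969 = -73153990/15969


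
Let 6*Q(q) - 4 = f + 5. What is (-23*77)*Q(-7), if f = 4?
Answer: -23023/6 ≈ -3837.2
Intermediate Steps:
Q(q) = 13/6 (Q(q) = 2/3 + (4 + 5)/6 = 2/3 + (1/6)*9 = 2/3 + 3/2 = 13/6)
(-23*77)*Q(-7) = -23*77*(13/6) = -1771*13/6 = -23023/6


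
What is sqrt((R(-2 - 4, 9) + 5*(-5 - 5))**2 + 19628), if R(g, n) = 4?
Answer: 12*sqrt(151) ≈ 147.46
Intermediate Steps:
sqrt((R(-2 - 4, 9) + 5*(-5 - 5))**2 + 19628) = sqrt((4 + 5*(-5 - 5))**2 + 19628) = sqrt((4 + 5*(-10))**2 + 19628) = sqrt((4 - 50)**2 + 19628) = sqrt((-46)**2 + 19628) = sqrt(2116 + 19628) = sqrt(21744) = 12*sqrt(151)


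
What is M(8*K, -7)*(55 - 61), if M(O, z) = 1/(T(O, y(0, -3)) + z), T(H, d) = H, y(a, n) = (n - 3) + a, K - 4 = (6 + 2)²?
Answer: -2/179 ≈ -0.011173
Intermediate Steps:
K = 68 (K = 4 + (6 + 2)² = 4 + 8² = 4 + 64 = 68)
y(a, n) = -3 + a + n (y(a, n) = (-3 + n) + a = -3 + a + n)
M(O, z) = 1/(O + z)
M(8*K, -7)*(55 - 61) = (55 - 61)/(8*68 - 7) = -6/(544 - 7) = -6/537 = (1/537)*(-6) = -2/179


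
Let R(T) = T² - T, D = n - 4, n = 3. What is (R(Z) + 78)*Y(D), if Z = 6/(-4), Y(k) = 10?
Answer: 1635/2 ≈ 817.50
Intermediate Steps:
D = -1 (D = 3 - 4 = -1)
Z = -3/2 (Z = 6*(-¼) = -3/2 ≈ -1.5000)
(R(Z) + 78)*Y(D) = (-3*(-1 - 3/2)/2 + 78)*10 = (-3/2*(-5/2) + 78)*10 = (15/4 + 78)*10 = (327/4)*10 = 1635/2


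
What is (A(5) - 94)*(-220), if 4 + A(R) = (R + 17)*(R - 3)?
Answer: 11880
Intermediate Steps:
A(R) = -4 + (-3 + R)*(17 + R) (A(R) = -4 + (R + 17)*(R - 3) = -4 + (17 + R)*(-3 + R) = -4 + (-3 + R)*(17 + R))
(A(5) - 94)*(-220) = ((-55 + 5² + 14*5) - 94)*(-220) = ((-55 + 25 + 70) - 94)*(-220) = (40 - 94)*(-220) = -54*(-220) = 11880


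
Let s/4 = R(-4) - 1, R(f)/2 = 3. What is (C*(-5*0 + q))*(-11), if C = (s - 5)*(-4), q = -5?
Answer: -3300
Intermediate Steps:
R(f) = 6 (R(f) = 2*3 = 6)
s = 20 (s = 4*(6 - 1) = 4*5 = 20)
C = -60 (C = (20 - 5)*(-4) = 15*(-4) = -60)
(C*(-5*0 + q))*(-11) = -60*(-5*0 - 5)*(-11) = -60*(0 - 5)*(-11) = -60*(-5)*(-11) = 300*(-11) = -3300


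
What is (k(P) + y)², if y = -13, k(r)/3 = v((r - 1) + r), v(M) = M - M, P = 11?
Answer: 169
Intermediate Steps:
v(M) = 0
k(r) = 0 (k(r) = 3*0 = 0)
(k(P) + y)² = (0 - 13)² = (-13)² = 169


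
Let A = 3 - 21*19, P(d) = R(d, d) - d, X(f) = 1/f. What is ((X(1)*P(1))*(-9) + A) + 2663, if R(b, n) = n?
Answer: 2267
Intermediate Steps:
P(d) = 0 (P(d) = d - d = 0)
A = -396 (A = 3 - 399 = -396)
((X(1)*P(1))*(-9) + A) + 2663 = ((0/1)*(-9) - 396) + 2663 = ((1*0)*(-9) - 396) + 2663 = (0*(-9) - 396) + 2663 = (0 - 396) + 2663 = -396 + 2663 = 2267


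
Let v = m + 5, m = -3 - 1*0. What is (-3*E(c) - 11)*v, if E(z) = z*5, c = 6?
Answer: -202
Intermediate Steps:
E(z) = 5*z
m = -3 (m = -3 + 0 = -3)
v = 2 (v = -3 + 5 = 2)
(-3*E(c) - 11)*v = (-15*6 - 11)*2 = (-3*30 - 11)*2 = (-90 - 11)*2 = -101*2 = -202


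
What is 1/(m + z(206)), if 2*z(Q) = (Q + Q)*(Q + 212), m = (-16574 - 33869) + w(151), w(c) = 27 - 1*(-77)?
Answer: 1/35769 ≈ 2.7957e-5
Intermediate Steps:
w(c) = 104 (w(c) = 27 + 77 = 104)
m = -50339 (m = (-16574 - 33869) + 104 = -50443 + 104 = -50339)
z(Q) = Q*(212 + Q) (z(Q) = ((Q + Q)*(Q + 212))/2 = ((2*Q)*(212 + Q))/2 = (2*Q*(212 + Q))/2 = Q*(212 + Q))
1/(m + z(206)) = 1/(-50339 + 206*(212 + 206)) = 1/(-50339 + 206*418) = 1/(-50339 + 86108) = 1/35769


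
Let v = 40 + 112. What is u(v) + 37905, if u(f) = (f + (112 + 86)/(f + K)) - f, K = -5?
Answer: 1857411/49 ≈ 37906.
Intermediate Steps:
v = 152
u(f) = 198/(-5 + f) (u(f) = (f + (112 + 86)/(f - 5)) - f = (f + 198/(-5 + f)) - f = 198/(-5 + f))
u(v) + 37905 = 198/(-5 + 152) + 37905 = 198/147 + 37905 = 198*(1/147) + 37905 = 66/49 + 37905 = 1857411/49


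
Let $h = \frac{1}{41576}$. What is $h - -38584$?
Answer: $\frac{1604168385}{41576} \approx 38584.0$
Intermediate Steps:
$h = \frac{1}{41576} \approx 2.4052 \cdot 10^{-5}$
$h - -38584 = \frac{1}{41576} - -38584 = \frac{1}{41576} + 38584 = \frac{1604168385}{41576}$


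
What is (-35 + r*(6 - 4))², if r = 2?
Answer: 961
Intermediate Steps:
(-35 + r*(6 - 4))² = (-35 + 2*(6 - 4))² = (-35 + 2*2)² = (-35 + 4)² = (-31)² = 961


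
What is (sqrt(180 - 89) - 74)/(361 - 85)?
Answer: -37/138 + sqrt(91)/276 ≈ -0.23355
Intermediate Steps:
(sqrt(180 - 89) - 74)/(361 - 85) = (sqrt(91) - 74)/276 = (-74 + sqrt(91))*(1/276) = -37/138 + sqrt(91)/276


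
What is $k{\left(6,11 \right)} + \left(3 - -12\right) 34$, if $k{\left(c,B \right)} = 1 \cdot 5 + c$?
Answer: $521$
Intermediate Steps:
$k{\left(c,B \right)} = 5 + c$
$k{\left(6,11 \right)} + \left(3 - -12\right) 34 = \left(5 + 6\right) + \left(3 - -12\right) 34 = 11 + \left(3 + 12\right) 34 = 11 + 15 \cdot 34 = 11 + 510 = 521$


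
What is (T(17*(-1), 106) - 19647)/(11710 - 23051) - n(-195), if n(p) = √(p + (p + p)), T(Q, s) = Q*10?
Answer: 19817/11341 - 3*I*√65 ≈ 1.7474 - 24.187*I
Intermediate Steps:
T(Q, s) = 10*Q
n(p) = √3*√p (n(p) = √(p + 2*p) = √(3*p) = √3*√p)
(T(17*(-1), 106) - 19647)/(11710 - 23051) - n(-195) = (10*(17*(-1)) - 19647)/(11710 - 23051) - √3*√(-195) = (10*(-17) - 19647)/(-11341) - √3*I*√195 = (-170 - 19647)*(-1/11341) - 3*I*√65 = -19817*(-1/11341) - 3*I*√65 = 19817/11341 - 3*I*√65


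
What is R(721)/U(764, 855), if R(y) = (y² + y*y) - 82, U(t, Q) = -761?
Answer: -1039600/761 ≈ -1366.1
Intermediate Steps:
R(y) = -82 + 2*y² (R(y) = (y² + y²) - 82 = 2*y² - 82 = -82 + 2*y²)
R(721)/U(764, 855) = (-82 + 2*721²)/(-761) = (-82 + 2*519841)*(-1/761) = (-82 + 1039682)*(-1/761) = 1039600*(-1/761) = -1039600/761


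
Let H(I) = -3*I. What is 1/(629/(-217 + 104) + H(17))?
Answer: -113/6392 ≈ -0.017678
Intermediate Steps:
1/(629/(-217 + 104) + H(17)) = 1/(629/(-217 + 104) - 3*17) = 1/(629/(-113) - 51) = 1/(629*(-1/113) - 51) = 1/(-629/113 - 51) = 1/(-6392/113) = -113/6392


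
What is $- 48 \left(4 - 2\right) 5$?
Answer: $-480$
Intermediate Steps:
$- 48 \left(4 - 2\right) 5 = - 48 \cdot 2 \cdot 5 = \left(-48\right) 10 = -480$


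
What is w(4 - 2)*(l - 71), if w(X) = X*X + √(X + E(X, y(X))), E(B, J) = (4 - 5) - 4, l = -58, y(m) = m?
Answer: -516 - 129*I*√3 ≈ -516.0 - 223.43*I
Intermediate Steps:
E(B, J) = -5 (E(B, J) = -1 - 4 = -5)
w(X) = X² + √(-5 + X) (w(X) = X*X + √(X - 5) = X² + √(-5 + X))
w(4 - 2)*(l - 71) = ((4 - 2)² + √(-5 + (4 - 2)))*(-58 - 71) = (2² + √(-5 + 2))*(-129) = (4 + √(-3))*(-129) = (4 + I*√3)*(-129) = -516 - 129*I*√3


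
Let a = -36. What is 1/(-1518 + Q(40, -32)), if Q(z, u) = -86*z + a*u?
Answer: -1/3806 ≈ -0.00026274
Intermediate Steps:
Q(z, u) = -86*z - 36*u
1/(-1518 + Q(40, -32)) = 1/(-1518 + (-86*40 - 36*(-32))) = 1/(-1518 + (-3440 + 1152)) = 1/(-1518 - 2288) = 1/(-3806) = -1/3806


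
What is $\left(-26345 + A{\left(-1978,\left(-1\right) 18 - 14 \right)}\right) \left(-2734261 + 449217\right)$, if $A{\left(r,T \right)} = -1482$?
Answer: $63585919388$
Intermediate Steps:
$\left(-26345 + A{\left(-1978,\left(-1\right) 18 - 14 \right)}\right) \left(-2734261 + 449217\right) = \left(-26345 - 1482\right) \left(-2734261 + 449217\right) = \left(-27827\right) \left(-2285044\right) = 63585919388$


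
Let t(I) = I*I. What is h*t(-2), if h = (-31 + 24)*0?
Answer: 0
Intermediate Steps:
h = 0 (h = -7*0 = 0)
t(I) = I²
h*t(-2) = 0*(-2)² = 0*4 = 0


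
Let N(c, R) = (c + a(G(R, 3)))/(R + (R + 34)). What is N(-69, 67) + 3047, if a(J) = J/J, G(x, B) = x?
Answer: 127957/42 ≈ 3046.6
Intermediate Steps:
a(J) = 1
N(c, R) = (1 + c)/(34 + 2*R) (N(c, R) = (c + 1)/(R + (R + 34)) = (1 + c)/(R + (34 + R)) = (1 + c)/(34 + 2*R))
N(-69, 67) + 3047 = (1 - 69)/(2*(17 + 67)) + 3047 = (½)*(-68)/84 + 3047 = (½)*(1/84)*(-68) + 3047 = -17/42 + 3047 = 127957/42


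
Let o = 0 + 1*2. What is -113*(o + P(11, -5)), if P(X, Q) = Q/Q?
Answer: -339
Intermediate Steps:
P(X, Q) = 1
o = 2 (o = 0 + 2 = 2)
-113*(o + P(11, -5)) = -113*(2 + 1) = -113*3 = -339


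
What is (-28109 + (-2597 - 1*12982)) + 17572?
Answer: -26116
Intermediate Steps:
(-28109 + (-2597 - 1*12982)) + 17572 = (-28109 + (-2597 - 12982)) + 17572 = (-28109 - 15579) + 17572 = -43688 + 17572 = -26116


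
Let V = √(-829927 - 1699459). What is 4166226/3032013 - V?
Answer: 1388742/1010671 - I*√2529386 ≈ 1.3741 - 1590.4*I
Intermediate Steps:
V = I*√2529386 (V = √(-2529386) = I*√2529386 ≈ 1590.4*I)
4166226/3032013 - V = 4166226/3032013 - I*√2529386 = 4166226*(1/3032013) - I*√2529386 = 1388742/1010671 - I*√2529386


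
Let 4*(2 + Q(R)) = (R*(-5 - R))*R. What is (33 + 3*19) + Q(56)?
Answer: -47736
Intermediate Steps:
Q(R) = -2 + R²*(-5 - R)/4 (Q(R) = -2 + ((R*(-5 - R))*R)/4 = -2 + (R²*(-5 - R))/4 = -2 + R²*(-5 - R)/4)
(33 + 3*19) + Q(56) = (33 + 3*19) + (-2 - 5/4*56² - ¼*56³) = (33 + 57) + (-2 - 5/4*3136 - ¼*175616) = 90 + (-2 - 3920 - 43904) = 90 - 47826 = -47736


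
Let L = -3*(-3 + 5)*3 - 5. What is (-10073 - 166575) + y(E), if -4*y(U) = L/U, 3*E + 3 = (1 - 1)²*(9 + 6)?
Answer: -706615/4 ≈ -1.7665e+5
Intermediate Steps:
E = -1 (E = -1 + ((1 - 1)²*(9 + 6))/3 = -1 + (0²*15)/3 = -1 + (0*15)/3 = -1 + (⅓)*0 = -1 + 0 = -1)
L = -23 (L = -6*3 - 5 = -3*6 - 5 = -18 - 5 = -23)
y(U) = 23/(4*U) (y(U) = -(-23)/(4*U) = 23/(4*U))
(-10073 - 166575) + y(E) = (-10073 - 166575) + (23/4)/(-1) = -176648 + (23/4)*(-1) = -176648 - 23/4 = -706615/4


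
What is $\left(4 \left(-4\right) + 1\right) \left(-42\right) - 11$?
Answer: $619$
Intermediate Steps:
$\left(4 \left(-4\right) + 1\right) \left(-42\right) - 11 = \left(-16 + 1\right) \left(-42\right) - 11 = \left(-15\right) \left(-42\right) - 11 = 630 - 11 = 619$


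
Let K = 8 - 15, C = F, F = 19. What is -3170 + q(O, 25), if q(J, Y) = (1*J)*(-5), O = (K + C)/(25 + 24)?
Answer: -155390/49 ≈ -3171.2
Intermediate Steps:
C = 19
K = -7
O = 12/49 (O = (-7 + 19)/(25 + 24) = 12/49 ≈ 0.24490)
q(J, Y) = -5*J (q(J, Y) = J*(-5) = -5*J)
-3170 + q(O, 25) = -3170 - 5*12/49 = -3170 - 60/49 = -155390/49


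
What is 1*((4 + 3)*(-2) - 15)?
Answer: -29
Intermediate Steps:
1*((4 + 3)*(-2) - 15) = 1*(7*(-2) - 15) = 1*(-14 - 15) = 1*(-29) = -29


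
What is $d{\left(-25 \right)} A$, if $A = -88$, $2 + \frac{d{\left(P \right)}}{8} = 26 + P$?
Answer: $704$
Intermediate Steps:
$d{\left(P \right)} = 192 + 8 P$ ($d{\left(P \right)} = -16 + 8 \left(26 + P\right) = -16 + \left(208 + 8 P\right) = 192 + 8 P$)
$d{\left(-25 \right)} A = \left(192 + 8 \left(-25\right)\right) \left(-88\right) = \left(192 - 200\right) \left(-88\right) = \left(-8\right) \left(-88\right) = 704$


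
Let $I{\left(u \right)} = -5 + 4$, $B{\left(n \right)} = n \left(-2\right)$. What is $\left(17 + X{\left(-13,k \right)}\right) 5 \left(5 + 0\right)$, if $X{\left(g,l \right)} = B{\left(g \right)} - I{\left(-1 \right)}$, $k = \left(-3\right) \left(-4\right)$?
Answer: $1100$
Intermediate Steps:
$B{\left(n \right)} = - 2 n$
$k = 12$
$I{\left(u \right)} = -1$
$X{\left(g,l \right)} = 1 - 2 g$ ($X{\left(g,l \right)} = - 2 g - -1 = - 2 g + 1 = 1 - 2 g$)
$\left(17 + X{\left(-13,k \right)}\right) 5 \left(5 + 0\right) = \left(17 + \left(1 - -26\right)\right) 5 \left(5 + 0\right) = \left(17 + \left(1 + 26\right)\right) 5 \cdot 5 = \left(17 + 27\right) 25 = 44 \cdot 25 = 1100$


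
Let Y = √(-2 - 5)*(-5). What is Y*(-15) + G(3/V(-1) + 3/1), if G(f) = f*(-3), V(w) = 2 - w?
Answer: -12 + 75*I*√7 ≈ -12.0 + 198.43*I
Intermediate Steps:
Y = -5*I*√7 (Y = √(-7)*(-5) = (I*√7)*(-5) = -5*I*√7 ≈ -13.229*I)
G(f) = -3*f
Y*(-15) + G(3/V(-1) + 3/1) = -5*I*√7*(-15) - 3*(3/(2 - 1*(-1)) + 3/1) = 75*I*√7 - 3*(3/(2 + 1) + 3*1) = 75*I*√7 - 3*(3/3 + 3) = 75*I*√7 - 3*(3*(⅓) + 3) = 75*I*√7 - 3*(1 + 3) = 75*I*√7 - 3*4 = 75*I*√7 - 12 = -12 + 75*I*√7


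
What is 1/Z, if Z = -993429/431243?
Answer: -431243/993429 ≈ -0.43410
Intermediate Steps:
Z = -993429/431243 (Z = -993429*1/431243 = -993429/431243 ≈ -2.3036)
1/Z = 1/(-993429/431243) = -431243/993429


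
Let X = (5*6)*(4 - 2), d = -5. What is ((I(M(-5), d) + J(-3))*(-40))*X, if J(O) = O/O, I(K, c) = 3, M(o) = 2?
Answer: -9600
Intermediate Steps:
J(O) = 1
X = 60 (X = 30*2 = 60)
((I(M(-5), d) + J(-3))*(-40))*X = ((3 + 1)*(-40))*60 = (4*(-40))*60 = -160*60 = -9600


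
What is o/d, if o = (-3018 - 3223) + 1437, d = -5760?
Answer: 1201/1440 ≈ 0.83403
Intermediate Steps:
o = -4804 (o = -6241 + 1437 = -4804)
o/d = -4804/(-5760) = -4804*(-1/5760) = 1201/1440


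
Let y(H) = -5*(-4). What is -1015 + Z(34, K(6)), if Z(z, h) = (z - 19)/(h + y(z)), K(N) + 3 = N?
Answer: -23330/23 ≈ -1014.3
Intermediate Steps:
y(H) = 20
K(N) = -3 + N
Z(z, h) = (-19 + z)/(20 + h) (Z(z, h) = (z - 19)/(h + 20) = (-19 + z)/(20 + h))
-1015 + Z(34, K(6)) = -1015 + (-19 + 34)/(20 + (-3 + 6)) = -1015 + 15/(20 + 3) = -1015 + 15/23 = -23330/23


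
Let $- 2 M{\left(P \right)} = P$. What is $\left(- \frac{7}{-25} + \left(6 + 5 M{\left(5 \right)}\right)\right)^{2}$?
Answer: $\frac{96721}{2500} \approx 38.688$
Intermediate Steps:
$M{\left(P \right)} = - \frac{P}{2}$
$\left(- \frac{7}{-25} + \left(6 + 5 M{\left(5 \right)}\right)\right)^{2} = \left(- \frac{7}{-25} + \left(6 + 5 \left(\left(- \frac{1}{2}\right) 5\right)\right)\right)^{2} = \left(\left(-7\right) \left(- \frac{1}{25}\right) + \left(6 + 5 \left(- \frac{5}{2}\right)\right)\right)^{2} = \left(\frac{7}{25} + \left(6 - \frac{25}{2}\right)\right)^{2} = \left(\frac{7}{25} - \frac{13}{2}\right)^{2} = \left(- \frac{311}{50}\right)^{2} = \frac{96721}{2500}$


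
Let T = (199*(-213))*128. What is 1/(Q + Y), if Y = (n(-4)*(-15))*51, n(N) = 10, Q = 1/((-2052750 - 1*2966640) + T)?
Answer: -10444926/79903683901 ≈ -0.00013072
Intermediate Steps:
T = -5425536 (T = -42387*128 = -5425536)
Q = -1/10444926 (Q = 1/((-2052750 - 1*2966640) - 5425536) = 1/((-2052750 - 2966640) - 5425536) = 1/(-5019390 - 5425536) = 1/(-10444926) = -1/10444926 ≈ -9.5740e-8)
Y = -7650 (Y = (10*(-15))*51 = -150*51 = -7650)
1/(Q + Y) = 1/(-1/10444926 - 7650) = 1/(-79903683901/10444926) = -10444926/79903683901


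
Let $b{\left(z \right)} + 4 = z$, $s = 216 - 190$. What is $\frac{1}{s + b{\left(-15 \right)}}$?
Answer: $\frac{1}{7} \approx 0.14286$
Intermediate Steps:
$s = 26$
$b{\left(z \right)} = -4 + z$
$\frac{1}{s + b{\left(-15 \right)}} = \frac{1}{26 - 19} = \frac{1}{7}$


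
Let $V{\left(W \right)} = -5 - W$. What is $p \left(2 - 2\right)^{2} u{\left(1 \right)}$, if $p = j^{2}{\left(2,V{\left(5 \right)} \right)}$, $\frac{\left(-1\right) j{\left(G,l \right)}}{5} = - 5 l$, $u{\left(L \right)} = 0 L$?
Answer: $0$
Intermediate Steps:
$u{\left(L \right)} = 0$
$j{\left(G,l \right)} = 25 l$ ($j{\left(G,l \right)} = - 5 \left(- 5 l\right) = 25 l$)
$p = 62500$ ($p = \left(25 \left(-5 - 5\right)\right)^{2} = \left(25 \left(-10\right)\right)^{2} = \left(-250\right)^{2} = 62500$)
$p \left(2 - 2\right)^{2} u{\left(1 \right)} = 62500 \left(2 - 2\right)^{2} \cdot 0 = 62500 \cdot 0^{2} \cdot 0 = 62500 \cdot 0 \cdot 0 = 0 \cdot 0 = 0$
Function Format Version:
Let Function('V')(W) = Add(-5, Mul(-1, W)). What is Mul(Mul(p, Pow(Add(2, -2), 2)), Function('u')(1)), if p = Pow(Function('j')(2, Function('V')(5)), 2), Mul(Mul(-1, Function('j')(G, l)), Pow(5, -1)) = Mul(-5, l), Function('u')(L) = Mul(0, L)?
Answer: 0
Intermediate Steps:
Function('u')(L) = 0
Function('j')(G, l) = Mul(25, l) (Function('j')(G, l) = Mul(-5, Mul(-5, l)) = Mul(25, l))
p = 62500 (p = Pow(Mul(25, Add(-5, Mul(-1, 5))), 2) = Pow(Mul(25, Add(-5, -5)), 2) = Pow(Mul(25, -10), 2) = Pow(-250, 2) = 62500)
Mul(Mul(p, Pow(Add(2, -2), 2)), Function('u')(1)) = Mul(Mul(62500, Pow(Add(2, -2), 2)), 0) = Mul(Mul(62500, Pow(0, 2)), 0) = Mul(Mul(62500, 0), 0) = Mul(0, 0) = 0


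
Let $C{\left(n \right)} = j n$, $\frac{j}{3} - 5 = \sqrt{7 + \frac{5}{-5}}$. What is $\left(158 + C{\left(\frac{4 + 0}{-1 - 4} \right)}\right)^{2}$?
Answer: $\frac{533764}{25} - \frac{3504 \sqrt{6}}{5} \approx 19634.0$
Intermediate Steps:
$j = 15 + 3 \sqrt{6}$ ($j = 15 + 3 \sqrt{7 + \frac{5}{-5}} = 15 + 3 \sqrt{7 + 5 \left(- \frac{1}{5}\right)} = 15 + 3 \sqrt{7 - 1} = 15 + 3 \sqrt{6} \approx 22.348$)
$C{\left(n \right)} = n \left(15 + 3 \sqrt{6}\right)$ ($C{\left(n \right)} = \left(15 + 3 \sqrt{6}\right) n = n \left(15 + 3 \sqrt{6}\right)$)
$\left(158 + C{\left(\frac{4 + 0}{-1 - 4} \right)}\right)^{2} = \left(158 + 3 \frac{4 + 0}{-1 - 4} \left(5 + \sqrt{6}\right)\right)^{2} = \left(158 + 3 \frac{4}{-5} \left(5 + \sqrt{6}\right)\right)^{2} = \left(158 + 3 \cdot 4 \left(- \frac{1}{5}\right) \left(5 + \sqrt{6}\right)\right)^{2} = \left(158 + 3 \left(- \frac{4}{5}\right) \left(5 + \sqrt{6}\right)\right)^{2} = \left(158 - \left(12 + \frac{12 \sqrt{6}}{5}\right)\right)^{2} = \left(146 - \frac{12 \sqrt{6}}{5}\right)^{2}$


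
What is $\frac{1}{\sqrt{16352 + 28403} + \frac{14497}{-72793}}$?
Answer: $\frac{21536329}{4839765651714} + \frac{108139201 \sqrt{44755}}{4839765651714} \approx 0.0047314$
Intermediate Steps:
$\frac{1}{\sqrt{16352 + 28403} + \frac{14497}{-72793}} = \frac{1}{\sqrt{44755} + 14497 \left(- \frac{1}{72793}\right)} = \frac{1}{\sqrt{44755} - \frac{2071}{10399}} = \frac{1}{- \frac{2071}{10399} + \sqrt{44755}}$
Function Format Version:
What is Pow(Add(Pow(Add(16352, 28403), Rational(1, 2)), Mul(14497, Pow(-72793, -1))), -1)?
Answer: Add(Rational(21536329, 4839765651714), Mul(Rational(108139201, 4839765651714), Pow(44755, Rational(1, 2)))) ≈ 0.0047314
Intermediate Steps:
Pow(Add(Pow(Add(16352, 28403), Rational(1, 2)), Mul(14497, Pow(-72793, -1))), -1) = Pow(Add(Pow(44755, Rational(1, 2)), Mul(14497, Rational(-1, 72793))), -1) = Pow(Add(Pow(44755, Rational(1, 2)), Rational(-2071, 10399)), -1) = Pow(Add(Rational(-2071, 10399), Pow(44755, Rational(1, 2))), -1)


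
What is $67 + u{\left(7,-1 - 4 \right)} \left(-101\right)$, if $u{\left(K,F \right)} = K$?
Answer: $-640$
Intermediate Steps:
$67 + u{\left(7,-1 - 4 \right)} \left(-101\right) = 67 + 7 \left(-101\right) = 67 - 707 = -640$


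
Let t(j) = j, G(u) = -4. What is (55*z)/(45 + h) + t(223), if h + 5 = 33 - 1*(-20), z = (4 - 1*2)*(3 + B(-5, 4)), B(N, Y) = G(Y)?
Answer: 20629/93 ≈ 221.82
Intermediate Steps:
B(N, Y) = -4
z = -2 (z = (4 - 1*2)*(3 - 4) = (4 - 2)*(-1) = 2*(-1) = -2)
h = 48 (h = -5 + (33 - 1*(-20)) = -5 + (33 + 20) = -5 + 53 = 48)
(55*z)/(45 + h) + t(223) = (55*(-2))/(45 + 48) + 223 = -110/93 + 223 = 20629/93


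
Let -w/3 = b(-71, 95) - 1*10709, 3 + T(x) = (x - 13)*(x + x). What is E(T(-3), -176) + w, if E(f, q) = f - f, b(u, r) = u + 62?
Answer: 32154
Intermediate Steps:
b(u, r) = 62 + u
T(x) = -3 + 2*x*(-13 + x) (T(x) = -3 + (x - 13)*(x + x) = -3 + (-13 + x)*(2*x) = -3 + 2*x*(-13 + x))
E(f, q) = 0
w = 32154 (w = -3*((62 - 71) - 1*10709) = -3*(-9 - 10709) = -3*(-10718) = 32154)
E(T(-3), -176) + w = 0 + 32154 = 32154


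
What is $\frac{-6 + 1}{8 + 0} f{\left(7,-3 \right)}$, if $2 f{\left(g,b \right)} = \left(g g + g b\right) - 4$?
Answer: $- \frac{15}{2} \approx -7.5$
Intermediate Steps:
$f{\left(g,b \right)} = -2 + \frac{g^{2}}{2} + \frac{b g}{2}$ ($f{\left(g,b \right)} = \frac{\left(g g + g b\right) - 4}{2} = \frac{\left(g^{2} + b g\right) - 4}{2} = \frac{-4 + g^{2} + b g}{2} = -2 + \frac{g^{2}}{2} + \frac{b g}{2}$)
$\frac{-6 + 1}{8 + 0} f{\left(7,-3 \right)} = \frac{-6 + 1}{8 + 0} \left(-2 + \frac{7^{2}}{2} + \frac{1}{2} \left(-3\right) 7\right) = - \frac{5}{8} \left(-2 + \frac{1}{2} \cdot 49 - \frac{21}{2}\right) = \left(-5\right) \frac{1}{8} \left(-2 + \frac{49}{2} - \frac{21}{2}\right) = \left(- \frac{5}{8}\right) 12 = - \frac{15}{2}$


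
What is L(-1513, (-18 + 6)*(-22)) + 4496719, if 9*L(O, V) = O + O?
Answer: 40467445/9 ≈ 4.4964e+6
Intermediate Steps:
L(O, V) = 2*O/9 (L(O, V) = (O + O)/9 = (2*O)/9 = 2*O/9)
L(-1513, (-18 + 6)*(-22)) + 4496719 = (2/9)*(-1513) + 4496719 = -3026/9 + 4496719 = 40467445/9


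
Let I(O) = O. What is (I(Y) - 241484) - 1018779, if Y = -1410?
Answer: -1261673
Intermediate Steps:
(I(Y) - 241484) - 1018779 = (-1410 - 241484) - 1018779 = -242894 - 1018779 = -1261673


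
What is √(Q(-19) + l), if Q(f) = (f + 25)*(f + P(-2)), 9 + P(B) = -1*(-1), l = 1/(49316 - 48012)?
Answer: I*√68866522/652 ≈ 12.728*I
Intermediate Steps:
l = 1/1304 ≈ 0.00076687
P(B) = -8 (P(B) = -9 - 1*(-1) = -9 + 1 = -8)
Q(f) = (-8 + f)*(25 + f) (Q(f) = (f + 25)*(f - 8) = (25 + f)*(-8 + f) = (-8 + f)*(25 + f))
√(Q(-19) + l) = √((-200 + (-19)² + 17*(-19)) + 1/1304) = √((-200 + 361 - 323) + 1/1304) = √(-162 + 1/1304) = √(-211247/1304) = I*√68866522/652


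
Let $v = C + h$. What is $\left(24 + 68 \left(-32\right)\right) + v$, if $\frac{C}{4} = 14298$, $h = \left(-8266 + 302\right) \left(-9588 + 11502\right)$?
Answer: $-15188056$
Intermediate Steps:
$h = -15243096$ ($h = \left(-7964\right) 1914 = -15243096$)
$C = 57192$ ($C = 4 \cdot 14298 = 57192$)
$v = -15185904$ ($v = 57192 - 15243096 = -15185904$)
$\left(24 + 68 \left(-32\right)\right) + v = \left(24 + 68 \left(-32\right)\right) - 15185904 = \left(24 - 2176\right) - 15185904 = -2152 - 15185904 = -15188056$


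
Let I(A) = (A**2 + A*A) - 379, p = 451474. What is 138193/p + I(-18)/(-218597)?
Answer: 30087128715/98690861978 ≈ 0.30486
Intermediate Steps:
I(A) = -379 + 2*A**2 (I(A) = (A**2 + A**2) - 379 = 2*A**2 - 379 = -379 + 2*A**2)
138193/p + I(-18)/(-218597) = 138193/451474 + (-379 + 2*(-18)**2)/(-218597) = 138193*(1/451474) + (-379 + 2*324)*(-1/218597) = 138193/451474 + (-379 + 648)*(-1/218597) = 138193/451474 + 269*(-1/218597) = 138193/451474 - 269/218597 = 30087128715/98690861978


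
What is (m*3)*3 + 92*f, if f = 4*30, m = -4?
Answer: 11004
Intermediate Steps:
f = 120
(m*3)*3 + 92*f = -4*3*3 + 92*120 = -12*3 + 11040 = -36 + 11040 = 11004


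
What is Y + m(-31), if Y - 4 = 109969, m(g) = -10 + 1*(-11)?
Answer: 109952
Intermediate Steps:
m(g) = -21 (m(g) = -10 - 11 = -21)
Y = 109973 (Y = 4 + 109969 = 109973)
Y + m(-31) = 109973 - 21 = 109952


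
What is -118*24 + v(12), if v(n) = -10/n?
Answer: -16997/6 ≈ -2832.8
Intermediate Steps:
-118*24 + v(12) = -118*24 - 10/12 = -2832 - 10*1/12 = -2832 - 5/6 = -16997/6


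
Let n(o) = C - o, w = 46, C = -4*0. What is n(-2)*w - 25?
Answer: 67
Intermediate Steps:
C = 0
n(o) = -o (n(o) = 0 - o = -o)
n(-2)*w - 25 = -1*(-2)*46 - 25 = 2*46 - 25 = 92 - 25 = 67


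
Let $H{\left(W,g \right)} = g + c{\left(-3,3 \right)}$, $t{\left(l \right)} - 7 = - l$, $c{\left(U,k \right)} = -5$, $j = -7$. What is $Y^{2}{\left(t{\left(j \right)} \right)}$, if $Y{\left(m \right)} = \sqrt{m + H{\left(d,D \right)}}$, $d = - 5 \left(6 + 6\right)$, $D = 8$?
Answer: $17$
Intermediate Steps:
$d = -60$ ($d = \left(-5\right) 12 = -60$)
$t{\left(l \right)} = 7 - l$
$H{\left(W,g \right)} = -5 + g$ ($H{\left(W,g \right)} = g - 5 = -5 + g$)
$Y{\left(m \right)} = \sqrt{3 + m}$ ($Y{\left(m \right)} = \sqrt{m + \left(-5 + 8\right)} = \sqrt{m + 3} = \sqrt{3 + m}$)
$Y^{2}{\left(t{\left(j \right)} \right)} = \left(\sqrt{3 + \left(7 - -7\right)}\right)^{2} = \left(\sqrt{3 + \left(7 + 7\right)}\right)^{2} = \left(\sqrt{3 + 14}\right)^{2} = \left(\sqrt{17}\right)^{2} = 17$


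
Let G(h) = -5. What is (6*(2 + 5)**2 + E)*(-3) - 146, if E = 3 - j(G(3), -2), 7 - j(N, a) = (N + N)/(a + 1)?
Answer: -1046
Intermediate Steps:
j(N, a) = 7 - 2*N/(1 + a) (j(N, a) = 7 - (N + N)/(a + 1) = 7 - 2*N/(1 + a))
E = 6 (E = 3 - (7 - 2*(-5) + 7*(-2))/(1 - 2) = 3 - (7 + 10 - 14)/(-1) = 3 - (-1)*3 = 3 - 1*(-3) = 3 + 3 = 6)
(6*(2 + 5)**2 + E)*(-3) - 146 = (6*(2 + 5)**2 + 6)*(-3) - 146 = (6*7**2 + 6)*(-3) - 146 = (6*49 + 6)*(-3) - 146 = (294 + 6)*(-3) - 146 = 300*(-3) - 146 = -900 - 146 = -1046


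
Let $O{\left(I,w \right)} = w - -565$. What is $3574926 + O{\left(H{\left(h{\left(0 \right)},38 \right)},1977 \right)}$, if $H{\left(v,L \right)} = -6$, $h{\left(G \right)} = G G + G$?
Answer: $3577468$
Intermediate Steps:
$h{\left(G \right)} = G + G^{2}$ ($h{\left(G \right)} = G^{2} + G = G + G^{2}$)
$O{\left(I,w \right)} = 565 + w$ ($O{\left(I,w \right)} = w + 565 = 565 + w$)
$3574926 + O{\left(H{\left(h{\left(0 \right)},38 \right)},1977 \right)} = 3574926 + \left(565 + 1977\right) = 3574926 + 2542 = 3577468$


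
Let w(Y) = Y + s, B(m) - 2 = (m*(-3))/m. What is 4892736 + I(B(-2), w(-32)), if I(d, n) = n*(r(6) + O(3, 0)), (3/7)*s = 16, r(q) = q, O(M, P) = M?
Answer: 4892784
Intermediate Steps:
s = 112/3 (s = (7/3)*16 = 112/3 ≈ 37.333)
B(m) = -1 (B(m) = 2 + (m*(-3))/m = 2 + (-3*m)/m = 2 - 3 = -1)
w(Y) = 112/3 + Y (w(Y) = Y + 112/3 = 112/3 + Y)
I(d, n) = 9*n (I(d, n) = n*(6 + 3) = n*9 = 9*n)
4892736 + I(B(-2), w(-32)) = 4892736 + 9*(112/3 - 32) = 4892736 + 9*(16/3) = 4892736 + 48 = 4892784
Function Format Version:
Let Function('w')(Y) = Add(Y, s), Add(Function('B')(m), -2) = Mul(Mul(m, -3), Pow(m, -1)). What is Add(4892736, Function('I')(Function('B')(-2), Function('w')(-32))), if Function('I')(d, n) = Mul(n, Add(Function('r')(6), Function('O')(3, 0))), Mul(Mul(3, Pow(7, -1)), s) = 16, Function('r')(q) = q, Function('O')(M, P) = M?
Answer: 4892784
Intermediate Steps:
s = Rational(112, 3) (s = Mul(Rational(7, 3), 16) = Rational(112, 3) ≈ 37.333)
Function('B')(m) = -1 (Function('B')(m) = Add(2, Mul(Mul(m, -3), Pow(m, -1))) = Add(2, Mul(Mul(-3, m), Pow(m, -1))) = Add(2, -3) = -1)
Function('w')(Y) = Add(Rational(112, 3), Y) (Function('w')(Y) = Add(Y, Rational(112, 3)) = Add(Rational(112, 3), Y))
Function('I')(d, n) = Mul(9, n) (Function('I')(d, n) = Mul(n, Add(6, 3)) = Mul(n, 9) = Mul(9, n))
Add(4892736, Function('I')(Function('B')(-2), Function('w')(-32))) = Add(4892736, Mul(9, Add(Rational(112, 3), -32))) = Add(4892736, Mul(9, Rational(16, 3))) = Add(4892736, 48) = 4892784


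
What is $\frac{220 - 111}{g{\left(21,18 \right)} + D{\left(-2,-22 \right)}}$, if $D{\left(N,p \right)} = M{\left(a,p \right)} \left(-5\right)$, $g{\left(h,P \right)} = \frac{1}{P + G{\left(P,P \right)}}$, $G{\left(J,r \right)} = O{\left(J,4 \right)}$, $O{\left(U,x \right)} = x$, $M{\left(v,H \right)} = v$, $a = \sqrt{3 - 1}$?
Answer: $- \frac{2398}{24199} - \frac{263780 \sqrt{2}}{24199} \approx -15.515$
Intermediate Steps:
$a = \sqrt{2} \approx 1.4142$
$G{\left(J,r \right)} = 4$
$g{\left(h,P \right)} = \frac{1}{4 + P}$ ($g{\left(h,P \right)} = \frac{1}{P + 4} = \frac{1}{4 + P}$)
$D{\left(N,p \right)} = - 5 \sqrt{2}$ ($D{\left(N,p \right)} = \sqrt{2} \left(-5\right) = - 5 \sqrt{2}$)
$\frac{220 - 111}{g{\left(21,18 \right)} + D{\left(-2,-22 \right)}} = \frac{220 - 111}{\frac{1}{4 + 18} - 5 \sqrt{2}} = \frac{109}{\frac{1}{22} - 5 \sqrt{2}}$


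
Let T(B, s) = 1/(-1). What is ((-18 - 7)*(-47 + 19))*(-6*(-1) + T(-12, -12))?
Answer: 3500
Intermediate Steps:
T(B, s) = -1
((-18 - 7)*(-47 + 19))*(-6*(-1) + T(-12, -12)) = ((-18 - 7)*(-47 + 19))*(-6*(-1) - 1) = (-25*(-28))*(6 - 1) = 700*5 = 3500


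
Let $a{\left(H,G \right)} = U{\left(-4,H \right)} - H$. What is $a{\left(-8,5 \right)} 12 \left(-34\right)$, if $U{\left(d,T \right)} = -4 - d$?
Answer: $-3264$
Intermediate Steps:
$a{\left(H,G \right)} = - H$ ($a{\left(H,G \right)} = \left(-4 - -4\right) - H = \left(-4 + 4\right) - H = 0 - H = - H$)
$a{\left(-8,5 \right)} 12 \left(-34\right) = \left(-1\right) \left(-8\right) 12 \left(-34\right) = 8 \cdot 12 \left(-34\right) = 96 \left(-34\right) = -3264$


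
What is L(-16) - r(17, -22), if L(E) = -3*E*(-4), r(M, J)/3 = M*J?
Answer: 930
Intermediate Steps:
r(M, J) = 3*J*M (r(M, J) = 3*(M*J) = 3*(J*M) = 3*J*M)
L(E) = 12*E
L(-16) - r(17, -22) = 12*(-16) - 3*(-22)*17 = -192 - 1*(-1122) = -192 + 1122 = 930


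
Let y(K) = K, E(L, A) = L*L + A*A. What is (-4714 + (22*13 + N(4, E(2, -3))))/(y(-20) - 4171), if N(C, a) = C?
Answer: 4424/4191 ≈ 1.0556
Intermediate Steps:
E(L, A) = A**2 + L**2 (E(L, A) = L**2 + A**2 = A**2 + L**2)
(-4714 + (22*13 + N(4, E(2, -3))))/(y(-20) - 4171) = (-4714 + (22*13 + 4))/(-20 - 4171) = (-4714 + (286 + 4))/(-4191) = (-4714 + 290)*(-1/4191) = -4424*(-1/4191) = 4424/4191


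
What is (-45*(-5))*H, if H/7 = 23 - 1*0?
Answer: 36225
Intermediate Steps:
H = 161 (H = 7*(23 - 1*0) = 7*(23 + 0) = 7*23 = 161)
(-45*(-5))*H = -45*(-5)*161 = 225*161 = 36225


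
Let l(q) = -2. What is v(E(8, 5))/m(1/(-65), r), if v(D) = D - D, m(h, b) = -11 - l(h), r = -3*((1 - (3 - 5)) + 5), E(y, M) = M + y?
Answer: 0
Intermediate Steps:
r = -24 (r = -3*((1 - 1*(-2)) + 5) = -3*((1 + 2) + 5) = -3*(3 + 5) = -3*8 = -24)
m(h, b) = -9 (m(h, b) = -11 - 1*(-2) = -11 + 2 = -9)
v(D) = 0
v(E(8, 5))/m(1/(-65), r) = 0/(-9) = 0*(-1/9) = 0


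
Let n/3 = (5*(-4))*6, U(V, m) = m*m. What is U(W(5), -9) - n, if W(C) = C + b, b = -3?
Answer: 441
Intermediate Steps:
W(C) = -3 + C (W(C) = C - 3 = -3 + C)
U(V, m) = m**2
n = -360 (n = 3*((5*(-4))*6) = 3*(-20*6) = 3*(-120) = -360)
U(W(5), -9) - n = (-9)**2 - 1*(-360) = 81 + 360 = 441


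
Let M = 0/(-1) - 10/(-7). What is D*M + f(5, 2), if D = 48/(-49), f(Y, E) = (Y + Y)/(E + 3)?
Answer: 206/343 ≈ 0.60058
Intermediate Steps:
f(Y, E) = 2*Y/(3 + E) (f(Y, E) = (2*Y)/(3 + E) = 2*Y/(3 + E))
D = -48/49 (D = 48*(-1/49) = -48/49 ≈ -0.97959)
M = 10/7 (M = 0*(-1) - 10*(-1/7) = 0 + 10/7 = 10/7 ≈ 1.4286)
D*M + f(5, 2) = -48/49*10/7 + 2*5/(3 + 2) = -480/343 + 2*5/5 = -480/343 + 2*5*(1/5) = -480/343 + 2 = 206/343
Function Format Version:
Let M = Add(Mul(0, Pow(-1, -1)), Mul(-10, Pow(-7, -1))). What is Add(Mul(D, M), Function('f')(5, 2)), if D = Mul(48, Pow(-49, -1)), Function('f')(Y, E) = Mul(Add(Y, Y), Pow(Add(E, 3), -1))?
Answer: Rational(206, 343) ≈ 0.60058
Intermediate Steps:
Function('f')(Y, E) = Mul(2, Y, Pow(Add(3, E), -1)) (Function('f')(Y, E) = Mul(Mul(2, Y), Pow(Add(3, E), -1)) = Mul(2, Y, Pow(Add(3, E), -1)))
D = Rational(-48, 49) (D = Mul(48, Rational(-1, 49)) = Rational(-48, 49) ≈ -0.97959)
M = Rational(10, 7) (M = Add(Mul(0, -1), Mul(-10, Rational(-1, 7))) = Add(0, Rational(10, 7)) = Rational(10, 7) ≈ 1.4286)
Add(Mul(D, M), Function('f')(5, 2)) = Add(Mul(Rational(-48, 49), Rational(10, 7)), Mul(2, 5, Pow(Add(3, 2), -1))) = Add(Rational(-480, 343), Mul(2, 5, Pow(5, -1))) = Add(Rational(-480, 343), Mul(2, 5, Rational(1, 5))) = Add(Rational(-480, 343), 2) = Rational(206, 343)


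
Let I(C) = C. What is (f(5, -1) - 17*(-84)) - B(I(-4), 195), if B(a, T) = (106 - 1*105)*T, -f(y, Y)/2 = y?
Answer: 1223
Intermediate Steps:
f(y, Y) = -2*y
B(a, T) = T (B(a, T) = (106 - 105)*T = 1*T = T)
(f(5, -1) - 17*(-84)) - B(I(-4), 195) = (-2*5 - 17*(-84)) - 1*195 = (-10 + 1428) - 195 = 1418 - 195 = 1223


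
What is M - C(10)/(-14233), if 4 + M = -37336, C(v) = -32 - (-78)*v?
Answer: -531459472/14233 ≈ -37340.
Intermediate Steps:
C(v) = -32 + 78*v
M = -37340 (M = -4 - 37336 = -37340)
M - C(10)/(-14233) = -37340 - (-32 + 78*10)/(-14233) = -37340 - (-32 + 780)*(-1)/14233 = -37340 - 748*(-1)/14233 = -37340 - 1*(-748/14233) = -37340 + 748/14233 = -531459472/14233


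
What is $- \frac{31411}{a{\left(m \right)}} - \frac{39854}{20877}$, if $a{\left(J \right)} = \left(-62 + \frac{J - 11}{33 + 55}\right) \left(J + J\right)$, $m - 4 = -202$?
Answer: $- \frac{1114497028}{354804615} \approx -3.1412$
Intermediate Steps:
$m = -198$ ($m = 4 - 202 = -198$)
$a{\left(J \right)} = 2 J \left(- \frac{497}{8} + \frac{J}{88}\right)$ ($a{\left(J \right)} = \left(-62 + \frac{-11 + J}{88}\right) 2 J = \left(-62 + \left(-11 + J\right) \frac{1}{88}\right) 2 J = \left(-62 + \left(- \frac{1}{8} + \frac{J}{88}\right)\right) 2 J = \left(- \frac{497}{8} + \frac{J}{88}\right) 2 J = 2 J \left(- \frac{497}{8} + \frac{J}{88}\right)$)
$- \frac{31411}{a{\left(m \right)}} - \frac{39854}{20877} = - \frac{31411}{\frac{1}{44} \left(-198\right) \left(-5467 - 198\right)} - \frac{39854}{20877} = - \frac{31411}{\frac{1}{44} \left(-198\right) \left(-5665\right)} - \frac{39854}{20877} = - \frac{31411}{\frac{50985}{2}} - \frac{39854}{20877} = \left(-31411\right) \frac{2}{50985} - \frac{39854}{20877} = - \frac{62822}{50985} - \frac{39854}{20877} = - \frac{1114497028}{354804615}$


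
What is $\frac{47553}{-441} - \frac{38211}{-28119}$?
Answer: $- \frac{20957012}{196833} \approx -106.47$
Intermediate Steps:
$\frac{47553}{-441} - \frac{38211}{-28119} = 47553 \left(- \frac{1}{441}\right) - - \frac{12737}{9373} = - \frac{15851}{147} + \frac{12737}{9373} = - \frac{20957012}{196833}$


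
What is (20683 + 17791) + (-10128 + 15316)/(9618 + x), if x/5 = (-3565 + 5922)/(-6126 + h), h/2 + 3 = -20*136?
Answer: 4281743428550/111287711 ≈ 38475.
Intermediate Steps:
h = -5446 (h = -6 + 2*(-20*136) = -6 + 2*(-2720) = -6 - 5440 = -5446)
x = -11785/11572 (x = 5*((-3565 + 5922)/(-6126 - 5446)) = 5*(2357/(-11572)) = 5*(2357*(-1/11572)) = 5*(-2357/11572) = -11785/11572 ≈ -1.0184)
(20683 + 17791) + (-10128 + 15316)/(9618 + x) = (20683 + 17791) + (-10128 + 15316)/(9618 - 11785/11572) = 38474 + 5188/(111287711/11572) = 38474 + 5188*(11572/111287711) = 38474 + 60035536/111287711 = 4281743428550/111287711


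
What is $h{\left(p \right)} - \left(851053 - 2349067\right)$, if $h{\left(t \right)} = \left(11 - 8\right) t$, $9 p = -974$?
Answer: $\frac{4493068}{3} \approx 1.4977 \cdot 10^{6}$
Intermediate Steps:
$p = - \frac{974}{9}$ ($p = \frac{1}{9} \left(-974\right) = - \frac{974}{9} \approx -108.22$)
$h{\left(t \right)} = 3 t$
$h{\left(p \right)} - \left(851053 - 2349067\right) = 3 \left(- \frac{974}{9}\right) - \left(851053 - 2349067\right) = - \frac{974}{3} - \left(851053 - 2349067\right) = - \frac{974}{3} - -1498014 = - \frac{974}{3} + 1498014 = \frac{4493068}{3}$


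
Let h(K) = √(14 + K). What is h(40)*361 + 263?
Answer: 263 + 1083*√6 ≈ 2915.8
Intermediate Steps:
h(40)*361 + 263 = √(14 + 40)*361 + 263 = √54*361 + 263 = (3*√6)*361 + 263 = 1083*√6 + 263 = 263 + 1083*√6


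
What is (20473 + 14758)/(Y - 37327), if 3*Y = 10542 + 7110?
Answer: -35231/31443 ≈ -1.1205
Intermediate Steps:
Y = 5884 (Y = (10542 + 7110)/3 = (⅓)*17652 = 5884)
(20473 + 14758)/(Y - 37327) = (20473 + 14758)/(5884 - 37327) = 35231/(-31443) = 35231*(-1/31443) = -35231/31443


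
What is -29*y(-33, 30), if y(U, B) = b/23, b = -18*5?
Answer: 2610/23 ≈ 113.48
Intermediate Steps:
b = -90
y(U, B) = -90/23
-29*y(-33, 30) = -29*(-90/23) = 2610/23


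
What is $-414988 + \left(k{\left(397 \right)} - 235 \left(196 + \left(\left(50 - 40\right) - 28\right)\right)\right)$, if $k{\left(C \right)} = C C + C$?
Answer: $-298812$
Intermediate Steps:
$k{\left(C \right)} = C + C^{2}$ ($k{\left(C \right)} = C^{2} + C = C + C^{2}$)
$-414988 + \left(k{\left(397 \right)} - 235 \left(196 + \left(\left(50 - 40\right) - 28\right)\right)\right) = -414988 + \left(397 \left(1 + 397\right) - 235 \left(196 + \left(\left(50 - 40\right) - 28\right)\right)\right) = -414988 + \left(397 \cdot 398 - 235 \left(196 + \left(\left(50 - 40\right) - 28\right)\right)\right) = -414988 + \left(158006 - 235 \left(196 + \left(10 - 28\right)\right)\right) = -414988 + \left(158006 - 235 \left(196 - 18\right)\right) = -414988 + \left(158006 - 41830\right) = -414988 + 116176 = -298812$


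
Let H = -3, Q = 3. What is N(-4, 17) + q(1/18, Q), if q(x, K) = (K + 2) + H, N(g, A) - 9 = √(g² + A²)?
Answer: 11 + √305 ≈ 28.464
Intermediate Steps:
N(g, A) = 9 + √(A² + g²) (N(g, A) = 9 + √(g² + A²) = 9 + √(A² + g²))
q(x, K) = -1 + K (q(x, K) = (K + 2) - 3 = (2 + K) - 3 = -1 + K)
N(-4, 17) + q(1/18, Q) = (9 + √(17² + (-4)²)) + (-1 + 3) = (9 + √(289 + 16)) + 2 = (9 + √305) + 2 = 11 + √305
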